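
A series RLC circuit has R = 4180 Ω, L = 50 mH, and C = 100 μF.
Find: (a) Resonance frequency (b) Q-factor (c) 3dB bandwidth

Step 1 — Resonance: ω₀ = 1/√(LC) = 1/√(0.05·0.0001) = 447.2 rad/s.
Step 2 — f₀ = ω₀/(2π) = 71.18 Hz.
Step 3 — Series Q: Q = ω₀L/R = 447.2·0.05/4180 = 0.005349.
Step 4 — Bandwidth: Δω = ω₀/Q = 8.36e+04 rad/s; BW = Δω/(2π) = 1.331e+04 Hz.

(a) f₀ = 71.18 Hz  (b) Q = 0.005349  (c) BW = 1.331e+04 Hz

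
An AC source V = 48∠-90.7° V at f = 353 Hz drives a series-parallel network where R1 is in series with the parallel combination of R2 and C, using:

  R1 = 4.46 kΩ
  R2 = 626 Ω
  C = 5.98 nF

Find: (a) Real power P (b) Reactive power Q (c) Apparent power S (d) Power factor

Step 1 — Angular frequency: ω = 2π·f = 2π·353 = 2218 rad/s.
Step 2 — Component impedances:
  R1: Z = R = 4460 Ω
  R2: Z = R = 626 Ω
  C: Z = 1/(jωC) = -j/(ω·C) = 0 - j7.54e+04 Ω
Step 3 — Parallel branch: R2 || C = 1/(1/R2 + 1/C) = 626 - j5.197 Ω.
Step 4 — Series with R1: Z_total = R1 + (R2 || C) = 5086 - j5.197 Ω = 5086∠-0.1° Ω.
Step 5 — Source phasor: V = 48∠-90.7° V = -0.5864 - j48 V.
Step 6 — Current: I = V / Z = -0.0001057 - j0.009437 A = 0.009438∠-90.6° A.
Step 7 — Complex power: S = V·I* = 0.453 - j0.0004629 VA.
Step 8 — Real power: P = Re(S) = 0.453 W.
Step 9 — Reactive power: Q = Im(S) = -0.0004629 VAR.
Step 10 — Apparent power: |S| = 0.453 VA.
Step 11 — Power factor: PF = P/|S| = 1 (leading).

(a) P = 0.453 W  (b) Q = -0.0004629 VAR  (c) S = 0.453 VA  (d) PF = 1 (leading)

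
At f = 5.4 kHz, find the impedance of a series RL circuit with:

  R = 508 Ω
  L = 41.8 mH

Step 1 — Angular frequency: ω = 2π·f = 2π·5400 = 3.393e+04 rad/s.
Step 2 — Component impedances:
  R: Z = R = 508 Ω
  L: Z = jωL = j·3.393e+04·0.0418 = 0 + j1418 Ω
Step 3 — Series combination: Z_total = R + L = 508 + j1418 Ω = 1506∠70.3° Ω.

Z = 508 + j1418 Ω = 1506∠70.3° Ω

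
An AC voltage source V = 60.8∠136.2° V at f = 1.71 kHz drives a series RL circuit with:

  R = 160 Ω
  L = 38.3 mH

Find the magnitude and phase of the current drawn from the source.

Step 1 — Angular frequency: ω = 2π·f = 2π·1710 = 1.074e+04 rad/s.
Step 2 — Component impedances:
  R: Z = R = 160 Ω
  L: Z = jωL = j·1.074e+04·0.0383 = 0 + j411.5 Ω
Step 3 — Series combination: Z_total = R + L = 160 + j411.5 Ω = 441.5∠68.8° Ω.
Step 4 — Source phasor: V = 60.8∠136.2° V = -43.88 + j42.08 V.
Step 5 — Ohm's law: I = V / Z_total = (-43.88 + j42.08) / (160 + j411.5) = 0.05282 + j0.1272 A.
Step 6 — Convert to polar: |I| = 0.1377 A, ∠I = 67.4°.

I = 0.1377∠67.4° A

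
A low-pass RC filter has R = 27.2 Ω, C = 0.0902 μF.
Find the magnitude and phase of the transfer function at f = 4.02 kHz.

Step 1 — Angular frequency: ω = 2π·4020 = 2.526e+04 rad/s.
Step 2 — Transfer function: H(jω) = 1/(1 + jωRC).
Step 3 — Denominator: 1 + jωRC = 1 + j·2.526e+04·27.2·9.02e-08 = 1 + j0.06197.
Step 4 — H = 0.9962 - j0.06173.
Step 5 — Magnitude: |H| = 0.9981 (-0.0 dB); phase: φ = -3.5°.

|H| = 0.9981 (-0.0 dB), φ = -3.5°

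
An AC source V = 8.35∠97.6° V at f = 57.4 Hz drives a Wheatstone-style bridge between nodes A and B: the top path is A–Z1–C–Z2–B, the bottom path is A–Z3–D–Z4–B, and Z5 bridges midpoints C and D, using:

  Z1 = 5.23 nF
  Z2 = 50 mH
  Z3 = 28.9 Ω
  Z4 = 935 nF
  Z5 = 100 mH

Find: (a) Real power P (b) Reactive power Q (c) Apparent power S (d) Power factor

Step 1 — Angular frequency: ω = 2π·f = 2π·57.4 = 360.7 rad/s.
Step 2 — Component impedances:
  Z1: Z = 1/(jωC) = -j/(ω·C) = 0 - j5.302e+05 Ω
  Z2: Z = jωL = j·360.7·0.05 = 0 + j18.03 Ω
  Z3: Z = R = 28.9 Ω
  Z4: Z = 1/(jωC) = -j/(ω·C) = 0 - j2965 Ω
  Z5: Z = jωL = j·360.7·0.1 = 0 + j36.07 Ω
Step 3 — Bridge requires nodal analysis (the Z5 bridge couples midpoints C and D, so the two paths cannot be reduced to a simple series/parallel combination). Setting node B to ground and injecting 1 A at node A, the 3-node admittance system at A, C, D solves to V_A = Z_AB = 28.9 + j55.1 Ω = 62.22∠62.3° Ω.
Step 4 — Source phasor: V = 8.35∠97.6° V = -1.104 + j8.277 V.
Step 5 — Current: I = V / Z = 0.1095 + j0.0775 A = 0.1342∠35.3° A.
Step 6 — Complex power: S = V·I* = 0.5205 + j0.9923 VA.
Step 7 — Real power: P = Re(S) = 0.5205 W.
Step 8 — Reactive power: Q = Im(S) = 0.9923 VAR.
Step 9 — Apparent power: |S| = 1.12 VA.
Step 10 — Power factor: PF = P/|S| = 0.4645 (lagging).

(a) P = 0.5205 W  (b) Q = 0.9923 VAR  (c) S = 1.12 VA  (d) PF = 0.4645 (lagging)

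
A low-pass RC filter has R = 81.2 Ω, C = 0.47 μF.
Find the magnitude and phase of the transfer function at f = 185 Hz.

Step 1 — Angular frequency: ω = 2π·185 = 1162 rad/s.
Step 2 — Transfer function: H(jω) = 1/(1 + jωRC).
Step 3 — Denominator: 1 + jωRC = 1 + j·1162·81.2·4.7e-07 = 1 + j0.04436.
Step 4 — H = 0.998 - j0.04427.
Step 5 — Magnitude: |H| = 0.999 (-0.0 dB); phase: φ = -2.5°.

|H| = 0.999 (-0.0 dB), φ = -2.5°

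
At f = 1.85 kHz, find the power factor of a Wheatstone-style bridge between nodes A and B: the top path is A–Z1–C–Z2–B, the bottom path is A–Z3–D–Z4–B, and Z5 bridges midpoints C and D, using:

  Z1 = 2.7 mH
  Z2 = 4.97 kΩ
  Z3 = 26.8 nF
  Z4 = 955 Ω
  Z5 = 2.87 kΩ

Step 1 — Angular frequency: ω = 2π·f = 2π·1850 = 1.162e+04 rad/s.
Step 2 — Component impedances:
  Z1: Z = jωL = j·1.162e+04·0.0027 = 0 + j31.38 Ω
  Z2: Z = R = 4970 Ω
  Z3: Z = 1/(jωC) = -j/(ω·C) = 0 - j3210 Ω
  Z4: Z = R = 955 Ω
  Z5: Z = R = 2870 Ω
Step 3 — Bridge requires nodal analysis (the Z5 bridge couples midpoints C and D, so the two paths cannot be reduced to a simple series/parallel combination). Setting node B to ground and injecting 1 A at node A, the 3-node admittance system at A, C, D solves to V_A = Z_AB = 1818 - j586.6 Ω = 1910∠-17.9° Ω.
Step 4 — Power factor: PF = cos(φ) = Re(Z)/|Z| = 1817.6/1909.9 = 0.9517.
Step 5 — Type: Im(Z) = -586.6 ⇒ leading (phase φ = -17.9°).

PF = 0.9517 (leading, φ = -17.9°)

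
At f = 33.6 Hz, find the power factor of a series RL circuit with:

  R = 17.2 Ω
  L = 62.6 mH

Step 1 — Angular frequency: ω = 2π·f = 2π·33.6 = 211.1 rad/s.
Step 2 — Component impedances:
  R: Z = R = 17.2 Ω
  L: Z = jωL = j·211.1·0.0626 = 0 + j13.22 Ω
Step 3 — Series combination: Z_total = R + L = 17.2 + j13.22 Ω = 21.69∠37.5° Ω.
Step 4 — Power factor: PF = cos(φ) = Re(Z)/|Z| = 17.2/21.69 = 0.793.
Step 5 — Type: Im(Z) = 13.22 ⇒ lagging (phase φ = 37.5°).

PF = 0.793 (lagging, φ = 37.5°)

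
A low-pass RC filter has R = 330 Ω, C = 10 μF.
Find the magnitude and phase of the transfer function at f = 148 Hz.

Step 1 — Angular frequency: ω = 2π·148 = 929.9 rad/s.
Step 2 — Transfer function: H(jω) = 1/(1 + jωRC).
Step 3 — Denominator: 1 + jωRC = 1 + j·929.9·330·1e-05 = 1 + j3.069.
Step 4 — H = 0.096 - j0.2946.
Step 5 — Magnitude: |H| = 0.3098 (-10.2 dB); phase: φ = -72.0°.

|H| = 0.3098 (-10.2 dB), φ = -72.0°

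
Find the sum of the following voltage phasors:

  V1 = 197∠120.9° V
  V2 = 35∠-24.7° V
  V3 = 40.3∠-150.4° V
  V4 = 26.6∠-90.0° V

Step 1 — Convert each phasor to rectangular form:
  V1 = 197·(cos(120.9°) + j·sin(120.9°)) = -101.2 + j169 V
  V2 = 35·(cos(-24.7°) + j·sin(-24.7°)) = 31.8 - j14.63 V
  V3 = 40.3·(cos(-150.4°) + j·sin(-150.4°)) = -35.04 - j19.91 V
  V4 = 26.6·(cos(-90.0°) + j·sin(-90.0°)) = 0 - j26.6 V
Step 2 — Sum components: V_total = -104.4 + j107.9 V.
Step 3 — Convert to polar: |V_total| = 150.2 V, ∠V_total = 134.1°.

V_total = 150.2∠134.1° V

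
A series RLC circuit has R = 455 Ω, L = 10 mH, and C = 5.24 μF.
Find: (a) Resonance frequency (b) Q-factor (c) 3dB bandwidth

Step 1 — Resonance: ω₀ = 1/√(LC) = 1/√(0.01·5.24e-06) = 4369 rad/s.
Step 2 — f₀ = ω₀/(2π) = 695.3 Hz.
Step 3 — Series Q: Q = ω₀L/R = 4369·0.01/455 = 0.09601.
Step 4 — Bandwidth: Δω = ω₀/Q = 4.55e+04 rad/s; BW = Δω/(2π) = 7242 Hz.

(a) f₀ = 695.3 Hz  (b) Q = 0.09601  (c) BW = 7242 Hz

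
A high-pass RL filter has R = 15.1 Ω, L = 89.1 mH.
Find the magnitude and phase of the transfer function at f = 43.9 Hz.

Step 1 — Angular frequency: ω = 2π·43.9 = 275.8 rad/s.
Step 2 — Transfer function: H(jω) = jωL/(R + jωL).
Step 3 — Numerator jωL = j·24.58; denominator R + jωL = 15.1 + j24.58.
Step 4 — H = 0.726 + j0.446.
Step 5 — Magnitude: |H| = 0.852 (-1.4 dB); phase: φ = 31.6°.

|H| = 0.852 (-1.4 dB), φ = 31.6°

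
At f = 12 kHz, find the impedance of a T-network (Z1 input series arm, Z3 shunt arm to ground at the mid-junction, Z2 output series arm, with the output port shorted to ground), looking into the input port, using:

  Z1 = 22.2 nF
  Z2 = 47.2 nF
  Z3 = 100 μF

Step 1 — Angular frequency: ω = 2π·f = 2π·1.2e+04 = 7.54e+04 rad/s.
Step 2 — Component impedances:
  Z1: Z = 1/(jωC) = -j/(ω·C) = 0 - j597.4 Ω
  Z2: Z = 1/(jωC) = -j/(ω·C) = 0 - j281 Ω
  Z3: Z = 1/(jωC) = -j/(ω·C) = 0 - j0.1326 Ω
Step 3 — With the output port shorted to ground, the output series arm Z2 runs from the junction to ground; the shunt arm Z3 also runs from the junction to ground. They appear in parallel: Z3 || Z2 = 0 - j0.1326 Ω.
Step 4 — Series with input arm Z1: Z_in = Z1 + (Z3 || Z2) = 0 - j597.6 Ω = 597.6∠-90.0° Ω.

Z = 0 - j597.6 Ω = 597.6∠-90.0° Ω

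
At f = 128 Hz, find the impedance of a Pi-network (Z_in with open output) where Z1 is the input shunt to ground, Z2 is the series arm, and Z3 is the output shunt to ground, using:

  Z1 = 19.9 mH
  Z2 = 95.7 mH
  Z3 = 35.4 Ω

Step 1 — Angular frequency: ω = 2π·f = 2π·128 = 804.2 rad/s.
Step 2 — Component impedances:
  Z1: Z = jωL = j·804.2·0.0199 = 0 + j16 Ω
  Z2: Z = jωL = j·804.2·0.0957 = 0 + j76.97 Ω
  Z3: Z = R = 35.4 Ω
Step 3 — With open output, the series arm Z2 and the output shunt Z3 appear in series to ground: Z2 + Z3 = 35.4 + j76.97 Ω.
Step 4 — Parallel with input shunt Z1: Z_in = Z1 || (Z2 + Z3) = 0.9162 + j13.6 Ω = 13.63∠86.1° Ω.

Z = 0.9162 + j13.6 Ω = 13.63∠86.1° Ω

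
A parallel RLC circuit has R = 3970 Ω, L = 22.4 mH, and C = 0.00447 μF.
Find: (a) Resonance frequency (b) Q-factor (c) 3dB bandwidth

Step 1 — Resonance: ω₀ = 1/√(LC) = 1/√(0.0224·4.47e-09) = 9.994e+04 rad/s.
Step 2 — f₀ = ω₀/(2π) = 1.591e+04 Hz.
Step 3 — Parallel Q: Q = R/(ω₀L) = 3970/(9.994e+04·0.0224) = 1.773.
Step 4 — Bandwidth: Δω = ω₀/Q = 5.635e+04 rad/s; BW = Δω/(2π) = 8969 Hz.

(a) f₀ = 1.591e+04 Hz  (b) Q = 1.773  (c) BW = 8969 Hz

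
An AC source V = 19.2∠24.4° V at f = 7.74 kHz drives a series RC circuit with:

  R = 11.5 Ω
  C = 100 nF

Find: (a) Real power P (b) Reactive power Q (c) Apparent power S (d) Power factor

Step 1 — Angular frequency: ω = 2π·f = 2π·7740 = 4.863e+04 rad/s.
Step 2 — Component impedances:
  R: Z = R = 11.5 Ω
  C: Z = 1/(jωC) = -j/(ω·C) = 0 - j205.6 Ω
Step 3 — Series combination: Z_total = R + C = 11.5 - j205.6 Ω = 205.9∠-86.8° Ω.
Step 4 — Source phasor: V = 19.2∠24.4° V = 17.49 + j7.932 V.
Step 5 — Current: I = V / Z = -0.03371 + j0.08692 A = 0.09323∠111.2° A.
Step 6 — Complex power: S = V·I* = 0.09995 - j1.787 VA.
Step 7 — Real power: P = Re(S) = 0.09995 W.
Step 8 — Reactive power: Q = Im(S) = -1.787 VAR.
Step 9 — Apparent power: |S| = 1.79 VA.
Step 10 — Power factor: PF = P/|S| = 0.05584 (leading).

(a) P = 0.09995 W  (b) Q = -1.787 VAR  (c) S = 1.79 VA  (d) PF = 0.05584 (leading)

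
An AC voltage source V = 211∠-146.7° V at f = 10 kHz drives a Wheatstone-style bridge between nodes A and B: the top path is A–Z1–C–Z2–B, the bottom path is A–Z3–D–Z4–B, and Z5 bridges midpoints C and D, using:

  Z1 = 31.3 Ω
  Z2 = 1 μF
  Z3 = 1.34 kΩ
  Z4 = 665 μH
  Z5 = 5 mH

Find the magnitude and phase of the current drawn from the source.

Step 1 — Angular frequency: ω = 2π·f = 2π·1e+04 = 6.283e+04 rad/s.
Step 2 — Component impedances:
  Z1: Z = R = 31.3 Ω
  Z2: Z = 1/(jωC) = -j/(ω·C) = 0 - j15.92 Ω
  Z3: Z = R = 1340 Ω
  Z4: Z = jωL = j·6.283e+04·0.000665 = 0 + j41.78 Ω
  Z5: Z = jωL = j·6.283e+04·0.005 = 0 + j314.2 Ω
Step 3 — Bridge requires nodal analysis (the Z5 bridge couples midpoints C and D, so the two paths cannot be reduced to a simple series/parallel combination). Setting node B to ground and injecting 1 A at node A, the 3-node admittance system at A, C, D solves to V_A = Z_AB = 30.76 - j15.98 Ω = 34.66∠-27.5° Ω.
Step 4 — Source phasor: V = 211∠-146.7° V = -176.4 - j115.8 V.
Step 5 — Ohm's law: I = V / Z_total = (-176.4 - j115.8) / (30.76 - j15.98) = -2.974 - j5.312 A.
Step 6 — Convert to polar: |I| = 6.088 A, ∠I = -119.2°.

I = 6.088∠-119.2° A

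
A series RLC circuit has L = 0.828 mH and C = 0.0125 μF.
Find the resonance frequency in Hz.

Step 1 — Resonance condition Im(Z)=0 gives ω₀ = 1/√(LC).
Step 2 — ω₀ = 1/√(0.000828·1.25e-08) = 3.108e+05 rad/s.
Step 3 — f₀ = ω₀/(2π) = 4.947e+04 Hz.

f₀ = 4.947e+04 Hz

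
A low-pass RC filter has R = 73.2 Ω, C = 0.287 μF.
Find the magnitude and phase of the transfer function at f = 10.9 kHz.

Step 1 — Angular frequency: ω = 2π·1.09e+04 = 6.849e+04 rad/s.
Step 2 — Transfer function: H(jω) = 1/(1 + jωRC).
Step 3 — Denominator: 1 + jωRC = 1 + j·6.849e+04·73.2·2.87e-07 = 1 + j1.439.
Step 4 — H = 0.3257 - j0.4686.
Step 5 — Magnitude: |H| = 0.5707 (-4.9 dB); phase: φ = -55.2°.

|H| = 0.5707 (-4.9 dB), φ = -55.2°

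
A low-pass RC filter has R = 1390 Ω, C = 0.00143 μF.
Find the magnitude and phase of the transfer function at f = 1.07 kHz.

Step 1 — Angular frequency: ω = 2π·1070 = 6723 rad/s.
Step 2 — Transfer function: H(jω) = 1/(1 + jωRC).
Step 3 — Denominator: 1 + jωRC = 1 + j·6723·1390·1.43e-09 = 1 + j0.01336.
Step 4 — H = 0.9998 - j0.01336.
Step 5 — Magnitude: |H| = 0.9999 (-0.0 dB); phase: φ = -0.8°.

|H| = 0.9999 (-0.0 dB), φ = -0.8°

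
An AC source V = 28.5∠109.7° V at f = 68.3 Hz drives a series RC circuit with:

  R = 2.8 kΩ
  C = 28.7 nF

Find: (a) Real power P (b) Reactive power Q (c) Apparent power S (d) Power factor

Step 1 — Angular frequency: ω = 2π·f = 2π·68.3 = 429.1 rad/s.
Step 2 — Component impedances:
  R: Z = R = 2800 Ω
  C: Z = 1/(jωC) = -j/(ω·C) = 0 - j8.119e+04 Ω
Step 3 — Series combination: Z_total = R + C = 2800 - j8.119e+04 Ω = 8.124e+04∠-88.0° Ω.
Step 4 — Source phasor: V = 28.5∠109.7° V = -9.607 + j26.83 V.
Step 5 — Current: I = V / Z = -0.0003342 - j0.0001068 A = 0.0003508∠-162.3° A.
Step 6 — Complex power: S = V·I* = 0.0003446 - j0.009992 VA.
Step 7 — Real power: P = Re(S) = 0.0003446 W.
Step 8 — Reactive power: Q = Im(S) = -0.009992 VAR.
Step 9 — Apparent power: |S| = 0.009998 VA.
Step 10 — Power factor: PF = P/|S| = 0.03447 (leading).

(a) P = 0.0003446 W  (b) Q = -0.009992 VAR  (c) S = 0.009998 VA  (d) PF = 0.03447 (leading)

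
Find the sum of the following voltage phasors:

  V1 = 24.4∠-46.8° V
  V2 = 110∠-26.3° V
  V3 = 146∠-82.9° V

Step 1 — Convert each phasor to rectangular form:
  V1 = 24.4·(cos(-46.8°) + j·sin(-46.8°)) = 16.7 - j17.79 V
  V2 = 110·(cos(-26.3°) + j·sin(-26.3°)) = 98.61 - j48.74 V
  V3 = 146·(cos(-82.9°) + j·sin(-82.9°)) = 18.05 - j144.9 V
Step 2 — Sum components: V_total = 133.4 - j211.4 V.
Step 3 — Convert to polar: |V_total| = 250 V, ∠V_total = -57.8°.

V_total = 250∠-57.8° V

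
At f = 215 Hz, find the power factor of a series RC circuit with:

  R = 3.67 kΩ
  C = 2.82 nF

Step 1 — Angular frequency: ω = 2π·f = 2π·215 = 1351 rad/s.
Step 2 — Component impedances:
  R: Z = R = 3670 Ω
  C: Z = 1/(jωC) = -j/(ω·C) = 0 - j2.625e+05 Ω
Step 3 — Series combination: Z_total = R + C = 3670 - j2.625e+05 Ω = 2.625e+05∠-89.2° Ω.
Step 4 — Power factor: PF = cos(φ) = Re(Z)/|Z| = 3670/2.625e+05 = 0.01398.
Step 5 — Type: Im(Z) = -2.625e+05 ⇒ leading (phase φ = -89.2°).

PF = 0.01398 (leading, φ = -89.2°)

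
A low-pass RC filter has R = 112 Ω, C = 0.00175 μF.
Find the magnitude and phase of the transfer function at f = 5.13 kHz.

Step 1 — Angular frequency: ω = 2π·5130 = 3.223e+04 rad/s.
Step 2 — Transfer function: H(jω) = 1/(1 + jωRC).
Step 3 — Denominator: 1 + jωRC = 1 + j·3.223e+04·112·1.75e-09 = 1 + j0.006318.
Step 4 — H = 1 - j0.006317.
Step 5 — Magnitude: |H| = 1 (-0.0 dB); phase: φ = -0.4°.

|H| = 1 (-0.0 dB), φ = -0.4°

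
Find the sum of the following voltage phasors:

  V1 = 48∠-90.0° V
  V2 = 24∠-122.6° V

Step 1 — Convert each phasor to rectangular form:
  V1 = 48·(cos(-90.0°) + j·sin(-90.0°)) = 0 - j48 V
  V2 = 24·(cos(-122.6°) + j·sin(-122.6°)) = -12.93 - j20.22 V
Step 2 — Sum components: V_total = -12.93 - j68.22 V.
Step 3 — Convert to polar: |V_total| = 69.43 V, ∠V_total = -100.7°.

V_total = 69.43∠-100.7° V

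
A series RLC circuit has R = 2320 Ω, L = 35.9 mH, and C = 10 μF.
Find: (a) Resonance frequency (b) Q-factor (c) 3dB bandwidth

Step 1 — Resonance: ω₀ = 1/√(LC) = 1/√(0.0359·1e-05) = 1669 rad/s.
Step 2 — f₀ = ω₀/(2π) = 265.6 Hz.
Step 3 — Series Q: Q = ω₀L/R = 1669·0.0359/2320 = 0.02583.
Step 4 — Bandwidth: Δω = ω₀/Q = 6.462e+04 rad/s; BW = Δω/(2π) = 1.029e+04 Hz.

(a) f₀ = 265.6 Hz  (b) Q = 0.02583  (c) BW = 1.029e+04 Hz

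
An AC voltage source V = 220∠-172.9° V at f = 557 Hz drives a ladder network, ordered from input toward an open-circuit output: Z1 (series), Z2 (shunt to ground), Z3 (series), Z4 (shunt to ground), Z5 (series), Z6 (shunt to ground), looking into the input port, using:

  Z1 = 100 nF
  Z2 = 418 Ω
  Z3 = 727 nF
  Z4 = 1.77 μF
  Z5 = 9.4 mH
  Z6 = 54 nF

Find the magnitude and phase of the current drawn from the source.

Step 1 — Angular frequency: ω = 2π·f = 2π·557 = 3500 rad/s.
Step 2 — Component impedances:
  Z1: Z = 1/(jωC) = -j/(ω·C) = 0 - j2857 Ω
  Z2: Z = R = 418 Ω
  Z3: Z = 1/(jωC) = -j/(ω·C) = 0 - j393 Ω
  Z4: Z = 1/(jωC) = -j/(ω·C) = 0 - j161.4 Ω
  Z5: Z = jωL = j·3500·0.0094 = 0 + j32.9 Ω
  Z6: Z = 1/(jωC) = -j/(ω·C) = 0 - j5291 Ω
Step 3 — Ladder network (open output): work backward from the far end, alternating series and parallel combinations. Z_in = 264.8 - j3059 Ω = 3070∠-85.1° Ω.
Step 4 — Source phasor: V = 220∠-172.9° V = -218.3 - j27.19 V.
Step 5 — Ohm's law: I = V / Z_total = (-218.3 - j27.19) / (264.8 - j3059) = 0.00269 - j0.07161 A.
Step 6 — Convert to polar: |I| = 0.07166 A, ∠I = -87.8°.

I = 0.07166∠-87.8° A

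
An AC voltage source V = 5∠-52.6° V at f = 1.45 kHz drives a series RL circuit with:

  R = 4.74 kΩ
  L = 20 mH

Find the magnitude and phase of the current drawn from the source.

Step 1 — Angular frequency: ω = 2π·f = 2π·1450 = 9111 rad/s.
Step 2 — Component impedances:
  R: Z = R = 4740 Ω
  L: Z = jωL = j·9111·0.02 = 0 + j182.2 Ω
Step 3 — Series combination: Z_total = R + L = 4740 + j182.2 Ω = 4744∠2.2° Ω.
Step 4 — Source phasor: V = 5∠-52.6° V = 3.037 - j3.972 V.
Step 5 — Ohm's law: I = V / Z_total = (3.037 - j3.972) / (4740 + j182.2) = 0.0006076 - j0.0008613 A.
Step 6 — Convert to polar: |I| = 0.001054 A, ∠I = -54.8°.

I = 0.001054∠-54.8° A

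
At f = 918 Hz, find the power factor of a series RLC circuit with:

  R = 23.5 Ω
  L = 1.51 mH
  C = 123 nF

Step 1 — Angular frequency: ω = 2π·f = 2π·918 = 5768 rad/s.
Step 2 — Component impedances:
  R: Z = R = 23.5 Ω
  L: Z = jωL = j·5768·0.00151 = 0 + j8.71 Ω
  C: Z = 1/(jωC) = -j/(ω·C) = 0 - j1410 Ω
Step 3 — Series combination: Z_total = R + L + C = 23.5 - j1401 Ω = 1401∠-89.0° Ω.
Step 4 — Power factor: PF = cos(φ) = Re(Z)/|Z| = 23.5/1401 = 0.01677.
Step 5 — Type: Im(Z) = -1401 ⇒ leading (phase φ = -89.0°).

PF = 0.01677 (leading, φ = -89.0°)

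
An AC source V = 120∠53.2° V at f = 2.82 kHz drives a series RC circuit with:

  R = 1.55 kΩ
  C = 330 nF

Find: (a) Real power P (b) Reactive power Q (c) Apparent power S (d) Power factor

Step 1 — Angular frequency: ω = 2π·f = 2π·2820 = 1.772e+04 rad/s.
Step 2 — Component impedances:
  R: Z = R = 1550 Ω
  C: Z = 1/(jωC) = -j/(ω·C) = 0 - j171 Ω
Step 3 — Series combination: Z_total = R + C = 1550 - j171 Ω = 1559∠-6.3° Ω.
Step 4 — Source phasor: V = 120∠53.2° V = 71.88 + j96.09 V.
Step 5 — Current: I = V / Z = 0.03906 + j0.0663 A = 0.07695∠59.5° A.
Step 6 — Complex power: S = V·I* = 9.179 - j1.013 VA.
Step 7 — Real power: P = Re(S) = 9.179 W.
Step 8 — Reactive power: Q = Im(S) = -1.013 VAR.
Step 9 — Apparent power: |S| = 9.234 VA.
Step 10 — Power factor: PF = P/|S| = 0.994 (leading).

(a) P = 9.179 W  (b) Q = -1.013 VAR  (c) S = 9.234 VA  (d) PF = 0.994 (leading)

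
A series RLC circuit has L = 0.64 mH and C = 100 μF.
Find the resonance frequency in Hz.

Step 1 — Resonance condition Im(Z)=0 gives ω₀ = 1/√(LC).
Step 2 — ω₀ = 1/√(0.00064·0.0001) = 3953 rad/s.
Step 3 — f₀ = ω₀/(2π) = 629.1 Hz.

f₀ = 629.1 Hz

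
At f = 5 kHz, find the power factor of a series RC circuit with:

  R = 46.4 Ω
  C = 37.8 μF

Step 1 — Angular frequency: ω = 2π·f = 2π·5000 = 3.142e+04 rad/s.
Step 2 — Component impedances:
  R: Z = R = 46.4 Ω
  C: Z = 1/(jωC) = -j/(ω·C) = 0 - j0.8421 Ω
Step 3 — Series combination: Z_total = R + C = 46.4 - j0.8421 Ω = 46.41∠-1.0° Ω.
Step 4 — Power factor: PF = cos(φ) = Re(Z)/|Z| = 46.4/46.41 = 0.9998.
Step 5 — Type: Im(Z) = -0.8421 ⇒ leading (phase φ = -1.0°).

PF = 0.9998 (leading, φ = -1.0°)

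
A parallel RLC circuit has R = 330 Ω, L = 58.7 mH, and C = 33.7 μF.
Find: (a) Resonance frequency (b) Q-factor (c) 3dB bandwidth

Step 1 — Resonance: ω₀ = 1/√(LC) = 1/√(0.0587·3.37e-05) = 711 rad/s.
Step 2 — f₀ = ω₀/(2π) = 113.2 Hz.
Step 3 — Parallel Q: Q = R/(ω₀L) = 330/(711·0.0587) = 7.907.
Step 4 — Bandwidth: Δω = ω₀/Q = 89.92 rad/s; BW = Δω/(2π) = 14.31 Hz.

(a) f₀ = 113.2 Hz  (b) Q = 7.907  (c) BW = 14.31 Hz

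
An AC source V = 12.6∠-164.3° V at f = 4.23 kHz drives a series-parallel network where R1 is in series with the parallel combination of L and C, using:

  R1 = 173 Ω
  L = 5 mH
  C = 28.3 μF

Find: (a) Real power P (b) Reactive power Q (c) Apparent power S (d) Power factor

Step 1 — Angular frequency: ω = 2π·f = 2π·4230 = 2.658e+04 rad/s.
Step 2 — Component impedances:
  R1: Z = R = 173 Ω
  L: Z = jωL = j·2.658e+04·0.005 = 0 + j132.9 Ω
  C: Z = 1/(jωC) = -j/(ω·C) = 0 - j1.33 Ω
Step 3 — Parallel branch: L || C = 1/(1/L + 1/C) = 0 - j1.343 Ω.
Step 4 — Series with R1: Z_total = R1 + (L || C) = 173 - j1.343 Ω = 173∠-0.4° Ω.
Step 5 — Source phasor: V = 12.6∠-164.3° V = -12.13 - j3.41 V.
Step 6 — Current: I = V / Z = -0.06996 - j0.02025 A = 0.07283∠-163.9° A.
Step 7 — Complex power: S = V·I* = 0.9176 - j0.007123 VA.
Step 8 — Real power: P = Re(S) = 0.9176 W.
Step 9 — Reactive power: Q = Im(S) = -0.007123 VAR.
Step 10 — Apparent power: |S| = 0.9177 VA.
Step 11 — Power factor: PF = P/|S| = 1 (leading).

(a) P = 0.9176 W  (b) Q = -0.007123 VAR  (c) S = 0.9177 VA  (d) PF = 1 (leading)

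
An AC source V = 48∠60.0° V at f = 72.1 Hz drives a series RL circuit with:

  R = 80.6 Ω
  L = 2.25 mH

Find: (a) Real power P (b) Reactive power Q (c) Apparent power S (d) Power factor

Step 1 — Angular frequency: ω = 2π·f = 2π·72.1 = 453 rad/s.
Step 2 — Component impedances:
  R: Z = R = 80.6 Ω
  L: Z = jωL = j·453·0.00225 = 0 + j1.019 Ω
Step 3 — Series combination: Z_total = R + L = 80.6 + j1.019 Ω = 80.61∠0.7° Ω.
Step 4 — Source phasor: V = 48∠60.0° V = 24 + j41.57 V.
Step 5 — Current: I = V / Z = 0.3042 + j0.5119 A = 0.5955∠59.3° A.
Step 6 — Complex power: S = V·I* = 28.58 + j0.3614 VA.
Step 7 — Real power: P = Re(S) = 28.58 W.
Step 8 — Reactive power: Q = Im(S) = 0.3614 VAR.
Step 9 — Apparent power: |S| = 28.58 VA.
Step 10 — Power factor: PF = P/|S| = 0.9999 (lagging).

(a) P = 28.58 W  (b) Q = 0.3614 VAR  (c) S = 28.58 VA  (d) PF = 0.9999 (lagging)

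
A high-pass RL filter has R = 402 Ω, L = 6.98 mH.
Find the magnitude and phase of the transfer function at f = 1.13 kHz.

Step 1 — Angular frequency: ω = 2π·1130 = 7100 rad/s.
Step 2 — Transfer function: H(jω) = jωL/(R + jωL).
Step 3 — Numerator jωL = j·49.56; denominator R + jωL = 402 + j49.56.
Step 4 — H = 0.01497 + j0.1214.
Step 5 — Magnitude: |H| = 0.1224 (-18.2 dB); phase: φ = 83.0°.

|H| = 0.1224 (-18.2 dB), φ = 83.0°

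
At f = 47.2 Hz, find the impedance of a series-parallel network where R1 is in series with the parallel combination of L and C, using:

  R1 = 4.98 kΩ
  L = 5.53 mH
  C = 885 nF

Step 1 — Angular frequency: ω = 2π·f = 2π·47.2 = 296.6 rad/s.
Step 2 — Component impedances:
  R1: Z = R = 4980 Ω
  L: Z = jωL = j·296.6·0.00553 = 0 + j1.64 Ω
  C: Z = 1/(jωC) = -j/(ω·C) = 0 - j3810 Ω
Step 3 — Parallel branch: L || C = 1/(1/L + 1/C) = 0 + j1.641 Ω.
Step 4 — Series with R1: Z_total = R1 + (L || C) = 4980 + j1.641 Ω = 4980∠0.0° Ω.

Z = 4980 + j1.641 Ω = 4980∠0.0° Ω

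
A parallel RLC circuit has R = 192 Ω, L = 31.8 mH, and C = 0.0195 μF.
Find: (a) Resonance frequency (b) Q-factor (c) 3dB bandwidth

Step 1 — Resonance: ω₀ = 1/√(LC) = 1/√(0.0318·1.95e-08) = 4.016e+04 rad/s.
Step 2 — f₀ = ω₀/(2π) = 6391 Hz.
Step 3 — Parallel Q: Q = R/(ω₀L) = 192/(4.016e+04·0.0318) = 0.1504.
Step 4 — Bandwidth: Δω = ω₀/Q = 2.671e+05 rad/s; BW = Δω/(2π) = 4.251e+04 Hz.

(a) f₀ = 6391 Hz  (b) Q = 0.1504  (c) BW = 4.251e+04 Hz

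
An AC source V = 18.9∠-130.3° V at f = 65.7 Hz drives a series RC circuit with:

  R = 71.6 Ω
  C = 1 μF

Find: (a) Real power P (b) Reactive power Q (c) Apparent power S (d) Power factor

Step 1 — Angular frequency: ω = 2π·f = 2π·65.7 = 412.8 rad/s.
Step 2 — Component impedances:
  R: Z = R = 71.6 Ω
  C: Z = 1/(jωC) = -j/(ω·C) = 0 - j2422 Ω
Step 3 — Series combination: Z_total = R + C = 71.6 - j2422 Ω = 2424∠-88.3° Ω.
Step 4 — Source phasor: V = 18.9∠-130.3° V = -12.22 - j14.41 V.
Step 5 — Current: I = V / Z = 0.005796 - j0.005218 A = 0.007799∠-42.0° A.
Step 6 — Complex power: S = V·I* = 0.004355 - j0.1473 VA.
Step 7 — Real power: P = Re(S) = 0.004355 W.
Step 8 — Reactive power: Q = Im(S) = -0.1473 VAR.
Step 9 — Apparent power: |S| = 0.1474 VA.
Step 10 — Power factor: PF = P/|S| = 0.02954 (leading).

(a) P = 0.004355 W  (b) Q = -0.1473 VAR  (c) S = 0.1474 VA  (d) PF = 0.02954 (leading)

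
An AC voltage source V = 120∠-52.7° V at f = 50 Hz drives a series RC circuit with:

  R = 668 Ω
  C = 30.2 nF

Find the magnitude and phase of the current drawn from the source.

Step 1 — Angular frequency: ω = 2π·f = 2π·50 = 314.2 rad/s.
Step 2 — Component impedances:
  R: Z = R = 668 Ω
  C: Z = 1/(jωC) = -j/(ω·C) = 0 - j1.054e+05 Ω
Step 3 — Series combination: Z_total = R + C = 668 - j1.054e+05 Ω = 1.054e+05∠-89.6° Ω.
Step 4 — Source phasor: V = 120∠-52.7° V = 72.72 - j95.46 V.
Step 5 — Ohm's law: I = V / Z_total = (72.72 - j95.46) / (668 - j1.054e+05) = 0.00091 + j0.0006842 A.
Step 6 — Convert to polar: |I| = 0.001138 A, ∠I = 36.9°.

I = 0.001138∠36.9° A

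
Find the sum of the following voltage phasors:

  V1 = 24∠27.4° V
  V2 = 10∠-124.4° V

Step 1 — Convert each phasor to rectangular form:
  V1 = 24·(cos(27.4°) + j·sin(27.4°)) = 21.31 + j11.04 V
  V2 = 10·(cos(-124.4°) + j·sin(-124.4°)) = -5.65 - j8.251 V
Step 2 — Sum components: V_total = 15.66 + j2.794 V.
Step 3 — Convert to polar: |V_total| = 15.91 V, ∠V_total = 10.1°.

V_total = 15.91∠10.1° V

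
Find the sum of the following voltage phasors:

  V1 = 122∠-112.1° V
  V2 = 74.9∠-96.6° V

Step 1 — Convert each phasor to rectangular form:
  V1 = 122·(cos(-112.1°) + j·sin(-112.1°)) = -45.9 - j113 V
  V2 = 74.9·(cos(-96.6°) + j·sin(-96.6°)) = -8.609 - j74.4 V
Step 2 — Sum components: V_total = -54.51 - j187.4 V.
Step 3 — Convert to polar: |V_total| = 195.2 V, ∠V_total = -106.2°.

V_total = 195.2∠-106.2° V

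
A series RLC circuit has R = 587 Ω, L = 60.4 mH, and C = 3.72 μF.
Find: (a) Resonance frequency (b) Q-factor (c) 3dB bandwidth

Step 1 — Resonance: ω₀ = 1/√(LC) = 1/√(0.0604·3.72e-06) = 2110 rad/s.
Step 2 — f₀ = ω₀/(2π) = 335.8 Hz.
Step 3 — Series Q: Q = ω₀L/R = 2110·0.0604/587 = 0.2171.
Step 4 — Bandwidth: Δω = ω₀/Q = 9719 rad/s; BW = Δω/(2π) = 1547 Hz.

(a) f₀ = 335.8 Hz  (b) Q = 0.2171  (c) BW = 1547 Hz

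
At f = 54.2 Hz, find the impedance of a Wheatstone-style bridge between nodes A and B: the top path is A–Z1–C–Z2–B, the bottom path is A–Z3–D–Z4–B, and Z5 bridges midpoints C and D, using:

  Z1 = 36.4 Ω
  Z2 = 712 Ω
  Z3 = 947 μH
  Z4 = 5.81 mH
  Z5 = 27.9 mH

Step 1 — Angular frequency: ω = 2π·f = 2π·54.2 = 340.5 rad/s.
Step 2 — Component impedances:
  Z1: Z = R = 36.4 Ω
  Z2: Z = R = 712 Ω
  Z3: Z = jωL = j·340.5·0.000947 = 0 + j0.3225 Ω
  Z4: Z = jωL = j·340.5·0.00581 = 0 + j1.979 Ω
  Z5: Z = jωL = j·340.5·0.0279 = 0 + j9.501 Ω
Step 3 — Bridge requires nodal analysis (the Z5 bridge couples midpoints C and D, so the two paths cannot be reduced to a simple series/parallel combination). Setting node B to ground and injecting 1 A at node A, the 3-node admittance system at A, C, D solves to V_A = Z_AB = 0.008259 + j2.301 Ω = 2.301∠89.8° Ω.

Z = 0.008259 + j2.301 Ω = 2.301∠89.8° Ω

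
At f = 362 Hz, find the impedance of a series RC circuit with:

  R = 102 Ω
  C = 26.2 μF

Step 1 — Angular frequency: ω = 2π·f = 2π·362 = 2275 rad/s.
Step 2 — Component impedances:
  R: Z = R = 102 Ω
  C: Z = 1/(jωC) = -j/(ω·C) = 0 - j16.78 Ω
Step 3 — Series combination: Z_total = R + C = 102 - j16.78 Ω = 103.4∠-9.3° Ω.

Z = 102 - j16.78 Ω = 103.4∠-9.3° Ω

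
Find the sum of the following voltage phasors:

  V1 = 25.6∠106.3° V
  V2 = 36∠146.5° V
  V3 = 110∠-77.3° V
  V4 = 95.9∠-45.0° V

Step 1 — Convert each phasor to rectangular form:
  V1 = 25.6·(cos(106.3°) + j·sin(106.3°)) = -7.185 + j24.57 V
  V2 = 36·(cos(146.5°) + j·sin(146.5°)) = -30.02 + j19.87 V
  V3 = 110·(cos(-77.3°) + j·sin(-77.3°)) = 24.18 - j107.3 V
  V4 = 95.9·(cos(-45.0°) + j·sin(-45.0°)) = 67.81 - j67.81 V
Step 2 — Sum components: V_total = 54.79 - j130.7 V.
Step 3 — Convert to polar: |V_total| = 141.7 V, ∠V_total = -67.3°.

V_total = 141.7∠-67.3° V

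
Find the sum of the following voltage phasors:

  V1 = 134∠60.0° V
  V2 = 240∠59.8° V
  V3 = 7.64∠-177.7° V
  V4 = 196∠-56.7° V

Step 1 — Convert each phasor to rectangular form:
  V1 = 134·(cos(60.0°) + j·sin(60.0°)) = 67 + j116 V
  V2 = 240·(cos(59.8°) + j·sin(59.8°)) = 120.7 + j207.4 V
  V3 = 7.64·(cos(-177.7°) + j·sin(-177.7°)) = -7.634 - j0.3066 V
  V4 = 196·(cos(-56.7°) + j·sin(-56.7°)) = 107.6 - j163.8 V
Step 2 — Sum components: V_total = 287.7 + j159.3 V.
Step 3 — Convert to polar: |V_total| = 328.9 V, ∠V_total = 29.0°.

V_total = 328.9∠29.0° V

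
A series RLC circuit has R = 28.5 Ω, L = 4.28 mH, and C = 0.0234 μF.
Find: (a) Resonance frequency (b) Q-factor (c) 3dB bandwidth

Step 1 — Resonance: ω₀ = 1/√(LC) = 1/√(0.00428·2.34e-08) = 9.992e+04 rad/s.
Step 2 — f₀ = ω₀/(2π) = 1.59e+04 Hz.
Step 3 — Series Q: Q = ω₀L/R = 9.992e+04·0.00428/28.5 = 15.01.
Step 4 — Bandwidth: Δω = ω₀/Q = 6659 rad/s; BW = Δω/(2π) = 1060 Hz.

(a) f₀ = 1.59e+04 Hz  (b) Q = 15.01  (c) BW = 1060 Hz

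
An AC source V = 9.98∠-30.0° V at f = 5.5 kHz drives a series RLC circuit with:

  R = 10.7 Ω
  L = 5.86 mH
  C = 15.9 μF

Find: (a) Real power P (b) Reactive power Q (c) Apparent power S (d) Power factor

Step 1 — Angular frequency: ω = 2π·f = 2π·5500 = 3.456e+04 rad/s.
Step 2 — Component impedances:
  R: Z = R = 10.7 Ω
  L: Z = jωL = j·3.456e+04·0.00586 = 0 + j202.5 Ω
  C: Z = 1/(jωC) = -j/(ω·C) = 0 - j1.82 Ω
Step 3 — Series combination: Z_total = R + L + C = 10.7 + j200.7 Ω = 201∠86.9° Ω.
Step 4 — Source phasor: V = 9.98∠-30.0° V = 8.643 - j4.99 V.
Step 5 — Current: I = V / Z = -0.0225 - j0.04427 A = 0.04966∠-116.9° A.
Step 6 — Complex power: S = V·I* = 0.02639 + j0.4949 VA.
Step 7 — Real power: P = Re(S) = 0.02639 W.
Step 8 — Reactive power: Q = Im(S) = 0.4949 VAR.
Step 9 — Apparent power: |S| = 0.4956 VA.
Step 10 — Power factor: PF = P/|S| = 0.05324 (lagging).

(a) P = 0.02639 W  (b) Q = 0.4949 VAR  (c) S = 0.4956 VA  (d) PF = 0.05324 (lagging)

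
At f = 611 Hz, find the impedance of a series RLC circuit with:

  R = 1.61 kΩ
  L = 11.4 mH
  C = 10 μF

Step 1 — Angular frequency: ω = 2π·f = 2π·611 = 3839 rad/s.
Step 2 — Component impedances:
  R: Z = R = 1610 Ω
  L: Z = jωL = j·3839·0.0114 = 0 + j43.76 Ω
  C: Z = 1/(jωC) = -j/(ω·C) = 0 - j26.05 Ω
Step 3 — Series combination: Z_total = R + L + C = 1610 + j17.72 Ω = 1610∠0.6° Ω.

Z = 1610 + j17.72 Ω = 1610∠0.6° Ω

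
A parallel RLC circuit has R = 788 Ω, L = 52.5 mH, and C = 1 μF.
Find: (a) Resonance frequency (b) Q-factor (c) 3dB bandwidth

Step 1 — Resonance: ω₀ = 1/√(LC) = 1/√(0.0525·1e-06) = 4364 rad/s.
Step 2 — f₀ = ω₀/(2π) = 694.6 Hz.
Step 3 — Parallel Q: Q = R/(ω₀L) = 788/(4364·0.0525) = 3.439.
Step 4 — Bandwidth: Δω = ω₀/Q = 1269 rad/s; BW = Δω/(2π) = 202 Hz.

(a) f₀ = 694.6 Hz  (b) Q = 3.439  (c) BW = 202 Hz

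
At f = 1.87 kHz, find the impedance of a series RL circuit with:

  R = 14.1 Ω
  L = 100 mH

Step 1 — Angular frequency: ω = 2π·f = 2π·1870 = 1.175e+04 rad/s.
Step 2 — Component impedances:
  R: Z = R = 14.1 Ω
  L: Z = jωL = j·1.175e+04·0.1 = 0 + j1175 Ω
Step 3 — Series combination: Z_total = R + L = 14.1 + j1175 Ω = 1175∠89.3° Ω.

Z = 14.1 + j1175 Ω = 1175∠89.3° Ω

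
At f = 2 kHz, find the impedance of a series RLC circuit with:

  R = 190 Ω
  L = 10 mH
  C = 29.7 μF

Step 1 — Angular frequency: ω = 2π·f = 2π·2000 = 1.257e+04 rad/s.
Step 2 — Component impedances:
  R: Z = R = 190 Ω
  L: Z = jωL = j·1.257e+04·0.01 = 0 + j125.7 Ω
  C: Z = 1/(jωC) = -j/(ω·C) = 0 - j2.679 Ω
Step 3 — Series combination: Z_total = R + L + C = 190 + j123 Ω = 226.3∠32.9° Ω.

Z = 190 + j123 Ω = 226.3∠32.9° Ω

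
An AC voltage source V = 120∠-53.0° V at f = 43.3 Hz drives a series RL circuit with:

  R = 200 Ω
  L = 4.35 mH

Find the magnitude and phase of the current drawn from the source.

Step 1 — Angular frequency: ω = 2π·f = 2π·43.3 = 272.1 rad/s.
Step 2 — Component impedances:
  R: Z = R = 200 Ω
  L: Z = jωL = j·272.1·0.00435 = 0 + j1.183 Ω
Step 3 — Series combination: Z_total = R + L = 200 + j1.183 Ω = 200∠0.3° Ω.
Step 4 — Source phasor: V = 120∠-53.0° V = 72.22 - j95.84 V.
Step 5 — Ohm's law: I = V / Z_total = (72.22 - j95.84) / (200 + j1.183) = 0.3582 - j0.4813 A.
Step 6 — Convert to polar: |I| = 0.6 A, ∠I = -53.3°.

I = 0.6∠-53.3° A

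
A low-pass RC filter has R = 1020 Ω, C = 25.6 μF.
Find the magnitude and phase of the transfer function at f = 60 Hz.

Step 1 — Angular frequency: ω = 2π·60 = 377 rad/s.
Step 2 — Transfer function: H(jω) = 1/(1 + jωRC).
Step 3 — Denominator: 1 + jωRC = 1 + j·377·1020·2.56e-05 = 1 + j9.844.
Step 4 — H = 0.01021 - j0.1005.
Step 5 — Magnitude: |H| = 0.1011 (-19.9 dB); phase: φ = -84.2°.

|H| = 0.1011 (-19.9 dB), φ = -84.2°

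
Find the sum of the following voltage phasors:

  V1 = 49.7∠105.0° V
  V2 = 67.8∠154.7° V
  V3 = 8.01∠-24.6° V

Step 1 — Convert each phasor to rectangular form:
  V1 = 49.7·(cos(105.0°) + j·sin(105.0°)) = -12.86 + j48.01 V
  V2 = 67.8·(cos(154.7°) + j·sin(154.7°)) = -61.3 + j28.97 V
  V3 = 8.01·(cos(-24.6°) + j·sin(-24.6°)) = 7.283 - j3.334 V
Step 2 — Sum components: V_total = -66.88 + j73.65 V.
Step 3 — Convert to polar: |V_total| = 99.48 V, ∠V_total = 132.2°.

V_total = 99.48∠132.2° V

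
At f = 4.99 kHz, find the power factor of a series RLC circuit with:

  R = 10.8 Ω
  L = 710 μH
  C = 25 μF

Step 1 — Angular frequency: ω = 2π·f = 2π·4990 = 3.135e+04 rad/s.
Step 2 — Component impedances:
  R: Z = R = 10.8 Ω
  L: Z = jωL = j·3.135e+04·0.00071 = 0 + j22.26 Ω
  C: Z = 1/(jωC) = -j/(ω·C) = 0 - j1.276 Ω
Step 3 — Series combination: Z_total = R + L + C = 10.8 + j20.98 Ω = 23.6∠62.8° Ω.
Step 4 — Power factor: PF = cos(φ) = Re(Z)/|Z| = 10.8/23.6 = 0.4576.
Step 5 — Type: Im(Z) = 20.98 ⇒ lagging (phase φ = 62.8°).

PF = 0.4576 (lagging, φ = 62.8°)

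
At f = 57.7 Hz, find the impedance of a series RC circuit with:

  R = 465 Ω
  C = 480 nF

Step 1 — Angular frequency: ω = 2π·f = 2π·57.7 = 362.5 rad/s.
Step 2 — Component impedances:
  R: Z = R = 465 Ω
  C: Z = 1/(jωC) = -j/(ω·C) = 0 - j5746 Ω
Step 3 — Series combination: Z_total = R + C = 465 - j5746 Ω = 5765∠-85.4° Ω.

Z = 465 - j5746 Ω = 5765∠-85.4° Ω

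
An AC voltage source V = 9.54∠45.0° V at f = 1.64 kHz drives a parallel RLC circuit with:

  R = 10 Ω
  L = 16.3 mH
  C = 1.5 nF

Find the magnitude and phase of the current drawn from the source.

Step 1 — Angular frequency: ω = 2π·f = 2π·1640 = 1.03e+04 rad/s.
Step 2 — Component impedances:
  R: Z = R = 10 Ω
  L: Z = jωL = j·1.03e+04·0.0163 = 0 + j168 Ω
  C: Z = 1/(jωC) = -j/(ω·C) = 0 - j6.47e+04 Ω
Step 3 — Parallel combination: 1/Z_total = 1/R + 1/L + 1/C; Z_total = 9.965 + j0.5917 Ω = 9.982∠3.4° Ω.
Step 4 — Source phasor: V = 9.54∠45.0° V = 6.746 + j6.746 V.
Step 5 — Ohm's law: I = V / Z_total = (6.746 + j6.746) / (9.965 + j0.5917) = 0.7146 + j0.6345 A.
Step 6 — Convert to polar: |I| = 0.9557 A, ∠I = 41.6°.

I = 0.9557∠41.6° A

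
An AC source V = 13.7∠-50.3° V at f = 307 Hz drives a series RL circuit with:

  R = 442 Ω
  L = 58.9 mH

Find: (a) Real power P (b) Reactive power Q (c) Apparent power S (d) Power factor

Step 1 — Angular frequency: ω = 2π·f = 2π·307 = 1929 rad/s.
Step 2 — Component impedances:
  R: Z = R = 442 Ω
  L: Z = jωL = j·1929·0.0589 = 0 + j113.6 Ω
Step 3 — Series combination: Z_total = R + L = 442 + j113.6 Ω = 456.4∠14.4° Ω.
Step 4 — Source phasor: V = 13.7∠-50.3° V = 8.751 - j10.54 V.
Step 5 — Current: I = V / Z = 0.01282 - j0.02714 A = 0.03002∠-64.7° A.
Step 6 — Complex power: S = V·I* = 0.3983 + j0.1024 VA.
Step 7 — Real power: P = Re(S) = 0.3983 W.
Step 8 — Reactive power: Q = Im(S) = 0.1024 VAR.
Step 9 — Apparent power: |S| = 0.4113 VA.
Step 10 — Power factor: PF = P/|S| = 0.9685 (lagging).

(a) P = 0.3983 W  (b) Q = 0.1024 VAR  (c) S = 0.4113 VA  (d) PF = 0.9685 (lagging)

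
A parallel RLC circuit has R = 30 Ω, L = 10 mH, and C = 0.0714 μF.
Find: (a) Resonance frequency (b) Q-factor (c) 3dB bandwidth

Step 1 — Resonance: ω₀ = 1/√(LC) = 1/√(0.01·7.14e-08) = 3.742e+04 rad/s.
Step 2 — f₀ = ω₀/(2π) = 5956 Hz.
Step 3 — Parallel Q: Q = R/(ω₀L) = 30/(3.742e+04·0.01) = 0.08016.
Step 4 — Bandwidth: Δω = ω₀/Q = 4.669e+05 rad/s; BW = Δω/(2π) = 7.43e+04 Hz.

(a) f₀ = 5956 Hz  (b) Q = 0.08016  (c) BW = 7.43e+04 Hz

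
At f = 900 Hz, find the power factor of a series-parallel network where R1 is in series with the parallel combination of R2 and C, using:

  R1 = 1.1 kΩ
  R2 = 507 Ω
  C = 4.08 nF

Step 1 — Angular frequency: ω = 2π·f = 2π·900 = 5655 rad/s.
Step 2 — Component impedances:
  R1: Z = R = 1100 Ω
  R2: Z = R = 507 Ω
  C: Z = 1/(jωC) = -j/(ω·C) = 0 - j4.334e+04 Ω
Step 3 — Parallel branch: R2 || C = 1/(1/R2 + 1/C) = 506.9 - j5.93 Ω.
Step 4 — Series with R1: Z_total = R1 + (R2 || C) = 1607 - j5.93 Ω = 1607∠-0.2° Ω.
Step 5 — Power factor: PF = cos(φ) = Re(Z)/|Z| = 1607/1607 = 1.
Step 6 — Type: Im(Z) = -5.93 ⇒ leading (phase φ = -0.2°).

PF = 1 (leading, φ = -0.2°)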